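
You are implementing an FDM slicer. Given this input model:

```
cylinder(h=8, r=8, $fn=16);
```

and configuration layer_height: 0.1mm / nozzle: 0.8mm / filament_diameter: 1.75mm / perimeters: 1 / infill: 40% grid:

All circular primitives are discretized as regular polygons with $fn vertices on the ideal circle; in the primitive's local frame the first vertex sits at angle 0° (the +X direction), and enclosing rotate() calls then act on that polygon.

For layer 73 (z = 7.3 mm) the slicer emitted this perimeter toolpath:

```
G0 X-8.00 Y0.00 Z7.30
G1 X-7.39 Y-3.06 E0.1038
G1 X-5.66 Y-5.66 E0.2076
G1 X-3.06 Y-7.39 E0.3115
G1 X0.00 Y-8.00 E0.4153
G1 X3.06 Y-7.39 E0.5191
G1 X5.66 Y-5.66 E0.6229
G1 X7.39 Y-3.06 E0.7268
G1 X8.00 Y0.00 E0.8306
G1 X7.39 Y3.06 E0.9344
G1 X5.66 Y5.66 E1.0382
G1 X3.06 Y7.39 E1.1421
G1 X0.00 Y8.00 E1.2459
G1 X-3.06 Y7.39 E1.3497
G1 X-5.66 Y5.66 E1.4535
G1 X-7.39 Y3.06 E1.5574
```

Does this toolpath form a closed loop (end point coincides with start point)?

Start point (G0): (-8.00, 0.00). End point (last G1): the path does not return to the start — open.

no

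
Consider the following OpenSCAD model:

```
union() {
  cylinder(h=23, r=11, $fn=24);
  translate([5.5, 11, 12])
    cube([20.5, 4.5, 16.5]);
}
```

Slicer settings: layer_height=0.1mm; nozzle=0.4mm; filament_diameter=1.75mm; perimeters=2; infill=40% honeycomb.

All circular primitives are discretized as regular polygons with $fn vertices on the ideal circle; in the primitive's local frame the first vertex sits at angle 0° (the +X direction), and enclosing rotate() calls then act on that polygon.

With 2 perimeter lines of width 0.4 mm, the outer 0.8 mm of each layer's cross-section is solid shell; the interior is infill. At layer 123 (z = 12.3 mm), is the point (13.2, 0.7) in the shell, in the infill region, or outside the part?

outside

At z = 12.3 mm: the r=11 cylinder contributes a regular 24-gon of circumradius 11; the cube at (5.5, 11) is present — its section is the full 20.5×4.5 rectangle; Merging all regions: the 2 present regions are separate (no shared area or edge), so areas and boundary lengths simply add and each stays a separate island — 2 connected regions. Overall, the cross-section has 2 separate islands. The nearest boundary edge runs (10.63, 2.85)→(11.00, 0.00); distance from the point to it = 2.27 mm. The point is not inside any of the regions above, so it lies outside the cross-section (2.27 mm from the nearest boundary).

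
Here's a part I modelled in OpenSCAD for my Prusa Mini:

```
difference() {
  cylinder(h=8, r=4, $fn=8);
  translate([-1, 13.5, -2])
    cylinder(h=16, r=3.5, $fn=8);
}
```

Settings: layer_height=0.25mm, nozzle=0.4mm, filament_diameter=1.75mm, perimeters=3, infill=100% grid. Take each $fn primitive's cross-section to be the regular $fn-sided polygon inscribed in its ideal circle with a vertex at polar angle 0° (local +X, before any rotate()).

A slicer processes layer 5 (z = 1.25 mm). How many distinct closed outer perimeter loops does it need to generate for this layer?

1

At z = 1.25 mm: the cylinder: section is a regular 8-gon, circumradius r=4; the r=3.5 cylinder at (-1, 13.5) contributes a regular 8-gon of circumradius 3.5; Subtracting the remaining from the first: starting from the r=4 cylinder, the r=3.5 cylinder at (-1, 13.5) misses the remaining region (no effect) — 1 connected region. The result has 1 disconnected region.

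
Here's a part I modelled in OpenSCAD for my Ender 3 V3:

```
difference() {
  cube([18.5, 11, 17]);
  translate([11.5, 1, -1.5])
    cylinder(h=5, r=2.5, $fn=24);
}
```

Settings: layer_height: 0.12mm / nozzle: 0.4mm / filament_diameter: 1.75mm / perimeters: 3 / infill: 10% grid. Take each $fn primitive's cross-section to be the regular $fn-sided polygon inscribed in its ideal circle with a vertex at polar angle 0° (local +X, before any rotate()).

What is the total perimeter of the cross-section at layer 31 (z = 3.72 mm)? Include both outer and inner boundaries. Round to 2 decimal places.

At z = 3.72 mm: the cube (footprint 18.5×11) is included at this height (perimeter 59.00 mm); the cylinder at (11.5, 1) does not reach this height (z outside [-1.5, 3.5]); After the difference (first − rest): none of the subtracted shapes is present at this height, so the 18.5×11 cube is unchanged — boundary = 59.00 mm. Overall, the cross-section is a single solid region. Total boundary length (outer) = 59.00 mm.

59.00 mm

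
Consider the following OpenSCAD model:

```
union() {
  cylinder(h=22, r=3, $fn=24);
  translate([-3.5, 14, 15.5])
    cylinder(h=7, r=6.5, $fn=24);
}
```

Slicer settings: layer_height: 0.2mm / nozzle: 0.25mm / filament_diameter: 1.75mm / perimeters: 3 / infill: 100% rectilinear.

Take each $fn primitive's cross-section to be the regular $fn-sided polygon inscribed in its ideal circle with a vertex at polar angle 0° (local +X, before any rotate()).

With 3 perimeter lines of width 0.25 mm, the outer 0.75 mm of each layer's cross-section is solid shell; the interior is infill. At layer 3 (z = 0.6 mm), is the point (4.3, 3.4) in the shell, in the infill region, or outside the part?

At z = 0.6 mm: the r=3 cylinder gives a regular 24-gon of circumradius 3 (constant along its height); the cylinder at (-3.5, 14) is not intersected at this z (z outside [15.5, 22.5]); Taking the union: only the r=3 cylinder is present, so the union is just that shape — 1 connected region. Overall, the cross-section is a single solid region. The nearest boundary edge runs (2.60, 1.50)→(2.12, 2.12); distance from the point to it = 2.51 mm. The point is not inside any of the regions above, so it lies outside the cross-section (2.51 mm from the nearest boundary).

outside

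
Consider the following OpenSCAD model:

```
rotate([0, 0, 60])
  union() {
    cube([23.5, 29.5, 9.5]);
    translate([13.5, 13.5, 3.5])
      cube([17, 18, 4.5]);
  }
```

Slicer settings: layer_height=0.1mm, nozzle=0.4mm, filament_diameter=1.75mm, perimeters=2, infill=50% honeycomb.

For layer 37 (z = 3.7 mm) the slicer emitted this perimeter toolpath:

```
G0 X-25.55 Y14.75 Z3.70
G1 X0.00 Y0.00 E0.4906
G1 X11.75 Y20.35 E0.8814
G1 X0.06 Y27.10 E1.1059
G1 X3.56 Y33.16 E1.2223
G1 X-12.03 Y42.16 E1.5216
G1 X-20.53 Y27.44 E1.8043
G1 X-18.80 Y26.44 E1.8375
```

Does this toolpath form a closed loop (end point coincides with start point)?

no

Start point (G0): (-25.55, 14.75). End point (last G1): the path does not return to the start — open.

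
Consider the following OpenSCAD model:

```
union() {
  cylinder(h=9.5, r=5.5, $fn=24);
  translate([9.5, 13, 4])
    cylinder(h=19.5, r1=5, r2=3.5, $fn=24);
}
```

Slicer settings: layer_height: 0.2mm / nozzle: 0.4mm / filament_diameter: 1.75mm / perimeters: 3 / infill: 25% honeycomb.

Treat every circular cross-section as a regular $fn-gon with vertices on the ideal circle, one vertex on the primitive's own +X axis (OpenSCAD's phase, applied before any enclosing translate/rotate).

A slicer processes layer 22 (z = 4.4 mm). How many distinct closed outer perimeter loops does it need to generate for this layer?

2

At z = 4.4 mm: the r=5.5 cylinder gives a regular 24-gon of circumradius 5.5 (constant along its height); the cone at (9.5, 13) (r1=5→r2=3.5) has section circumradius 4.969 here — a regular 24-gon; Merging all regions: the 2 present regions are separate (no shared area or edge), so areas and boundary lengths simply add and each stays a separate island — 2 connected regions. The result has 2 disconnected regions.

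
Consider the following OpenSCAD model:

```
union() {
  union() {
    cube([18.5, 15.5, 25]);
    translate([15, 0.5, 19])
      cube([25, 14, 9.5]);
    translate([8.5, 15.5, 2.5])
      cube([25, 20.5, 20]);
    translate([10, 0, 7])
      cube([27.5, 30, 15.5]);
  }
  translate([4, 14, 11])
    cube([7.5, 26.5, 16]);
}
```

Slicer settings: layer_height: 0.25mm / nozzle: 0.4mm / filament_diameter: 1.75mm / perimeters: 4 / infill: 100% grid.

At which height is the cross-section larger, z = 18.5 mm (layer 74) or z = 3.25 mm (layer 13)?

Layer 74 (z = 18.5): the cube is present — its section is the full 18.5×15.5 rectangle (area 286.75 mm²); the cube at (15, 0.5) does not reach this height (z outside [19, 28.5]); the cube at (8.5, 15.5) (footprint 25×20.5) is included at this height (area 512.50 mm²); the cube at (10, 0) (footprint 27.5×30) is included at this height (area 825.00 mm²); Merging all regions: the regions partially overlap — summed areas 1624.25 mm² minus the doubly-counted overlap 472.50 mm² gives 1151.75 mm² — area = 1151.75 mm²; the cube at (4, 14) (footprint 7.5×26.5) is included at this height (area 198.75 mm²); Combining (union): the regions partially overlap — summed areas 1350.50 mm² minus the doubly-counted overlap 72.75 mm² gives 1277.75 mm² — area = 1277.75 mm². So its area = 1277.75 mm². Layer 13 (z = 3.25): the cube (footprint 18.5×15.5) is included at this height (area 286.75 mm²); the cube at (15, 0.5) is absent (z outside [19, 28.5]); the cube at (8.5, 15.5) is present — its section is the full 25×20.5 rectangle (area 512.50 mm²); the cube at (10, 0) does not reach this height (z outside [7, 22.5]); Merging all regions: the 2 present regions share edge segments without overlapping in area, so areas simply add but the touching pieces fuse into one outline (the shared edge portions become interior and drop out of the boundary) — area = 799.25 mm²; the cube at (4, 14) is absent (z outside [11, 27]); Combining (union): only that combined region is present, so the union is just that shape — area = 799.25 mm². So its area = 799.25 mm². Layer 74 is larger (1277.75 vs 799.25 mm²).

layer 74 (z = 18.5 mm)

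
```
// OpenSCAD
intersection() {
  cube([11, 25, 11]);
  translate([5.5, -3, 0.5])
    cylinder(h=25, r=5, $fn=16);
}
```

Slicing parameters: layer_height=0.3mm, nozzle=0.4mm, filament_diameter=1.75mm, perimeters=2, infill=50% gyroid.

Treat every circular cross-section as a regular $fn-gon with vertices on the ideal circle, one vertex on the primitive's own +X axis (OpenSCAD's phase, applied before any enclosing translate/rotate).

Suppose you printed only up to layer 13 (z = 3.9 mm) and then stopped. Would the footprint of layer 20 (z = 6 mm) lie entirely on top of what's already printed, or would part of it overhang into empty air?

entirely on top

Compare the two slices. At z = 3.9: the cube is present — its section is the full 11×25 rectangle (area 275.00 mm²); the cylinder at (5.5, -3): section is a regular 16-gon, circumradius r=5 (area = (16/2)·5.000²·sin(360°/16) = 76.54 mm²); Keeping only the common overlap: the r=5 cylinder at (5.5, -3) partially overlaps the 11×25 cube; clipping to the common part keeps 10.61 mm² — area = 10.61 mm². At z = 6: the 11×25 cube contributes its full rectangle (area 275.00 mm²); the cylinder at (5.5, -3): section is a regular 16-gon, circumradius r=5 (area = (16/2)·5.000²·sin(360°/16) = 76.54 mm²); Taking the intersection: the r=5 cylinder at (5.5, -3) partially overlaps the 11×25 cube; clipping to the common part keeps 10.61 mm² — area = 10.61 mm². Checking containment: the cross-section at z = 6 is a subset of the cross-section at z = 3.9.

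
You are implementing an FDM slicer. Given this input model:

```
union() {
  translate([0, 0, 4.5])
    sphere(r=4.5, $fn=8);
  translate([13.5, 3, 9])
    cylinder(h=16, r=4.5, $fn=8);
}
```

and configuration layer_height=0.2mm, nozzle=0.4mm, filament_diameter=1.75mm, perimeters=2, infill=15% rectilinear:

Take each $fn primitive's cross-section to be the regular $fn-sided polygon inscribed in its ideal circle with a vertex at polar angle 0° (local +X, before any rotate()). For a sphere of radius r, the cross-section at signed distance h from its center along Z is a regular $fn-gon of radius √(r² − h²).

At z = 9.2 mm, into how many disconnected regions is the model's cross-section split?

At z = 9.2 mm: the sphere does not reach this height (|z−center|=4.700 > r=4.5); the r=4.5 cylinder at (13.5, 3) contributes a regular 8-gon of circumradius 4.5; Taking the union: only the r=4.5 cylinder at (13.5, 3) is present, so the union is just that shape — 1 connected region. The result has 1 disconnected region.

1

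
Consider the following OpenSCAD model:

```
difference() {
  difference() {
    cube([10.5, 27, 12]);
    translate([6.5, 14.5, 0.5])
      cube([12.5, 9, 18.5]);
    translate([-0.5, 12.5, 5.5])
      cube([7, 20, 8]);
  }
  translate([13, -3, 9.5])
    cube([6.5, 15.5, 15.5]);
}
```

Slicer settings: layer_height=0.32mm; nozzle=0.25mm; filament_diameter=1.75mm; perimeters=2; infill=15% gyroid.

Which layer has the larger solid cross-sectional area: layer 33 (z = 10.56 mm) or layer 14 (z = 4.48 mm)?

Layer 33 (z = 10.56): the cube (footprint 10.5×27) is included at this height (area 283.50 mm²); the 12.5×9 cube at (6.5, 14.5) contributes its full rectangle (area 112.50 mm²); the cube at (-0.5, 12.5) is present — its section is the full 7×20 rectangle (area 140.00 mm²); Taking the first minus the rest: starting from the 10.5×27 cube (283.50 mm²), the 12.5×9 cube at (6.5, 14.5) partially overlaps it — only the 36.00 mm² overlap (of its 112.50 mm²) is removed, clipping the outline; the 7×20 cube at (-0.5, 12.5) partially overlaps it — only the 94.25 mm² overlap (of its 140.00 mm²) is removed, clipping the outline — area = 153.25 mm²; the cube at (13, -3) is present — its section is the full 6.5×15.5 rectangle (area 100.75 mm²); Taking the first minus the rest: starting from that combined region (153.25 mm²), the 6.5×15.5 cube at (13, -3) misses the remaining region (no effect) — area = 153.25 mm². So its area = 153.25 mm². Layer 14 (z = 4.48): the cube is present — its section is the full 10.5×27 rectangle (area 283.50 mm²); the cube at (6.5, 14.5) (footprint 12.5×9) is included at this height (area 112.50 mm²); the cube at (-0.5, 12.5) is absent (z outside [5.5, 13.5]); Subtracting the remaining from the first: starting from the 10.5×27 cube (283.50 mm²), the 12.5×9 cube at (6.5, 14.5) partially overlaps it — only the 36.00 mm² overlap (of its 112.50 mm²) is removed, clipping the outline — area = 247.50 mm²; the cube at (13, -3) does not reach this height (z outside [9.5, 25]); Subtracting the remaining from the first: none of the subtracted shapes is present at this height, so the result so far is unchanged — area = 247.50 mm². So its area = 247.50 mm². Layer 14 is larger (247.50 vs 153.25 mm²).

layer 14 (z = 4.48 mm)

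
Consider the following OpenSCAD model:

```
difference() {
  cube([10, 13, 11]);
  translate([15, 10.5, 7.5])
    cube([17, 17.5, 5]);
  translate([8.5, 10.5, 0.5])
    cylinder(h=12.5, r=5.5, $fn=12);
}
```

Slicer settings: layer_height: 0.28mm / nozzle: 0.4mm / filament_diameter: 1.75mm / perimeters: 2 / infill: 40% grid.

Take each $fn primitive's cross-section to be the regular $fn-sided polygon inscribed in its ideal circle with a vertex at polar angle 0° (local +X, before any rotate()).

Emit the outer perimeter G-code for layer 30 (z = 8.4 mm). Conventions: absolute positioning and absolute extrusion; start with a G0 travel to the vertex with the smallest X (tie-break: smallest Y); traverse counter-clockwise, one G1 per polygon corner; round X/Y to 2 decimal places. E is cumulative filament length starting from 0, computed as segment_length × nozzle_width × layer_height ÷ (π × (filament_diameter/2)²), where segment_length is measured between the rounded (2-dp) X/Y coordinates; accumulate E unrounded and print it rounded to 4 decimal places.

At z = 8.4 mm: the cube (footprint 10×13) is included at this height; the 17×17.5 cube at (15, 10.5) contributes its full rectangle; the r=5.5 cylinder at (8.5, 10.5) gives a regular 12-gon of circumradius 5.5 (constant along its height); After the difference (first − rest): starting from the 10×13 cube, the 17×17.5 cube at (15, 10.5) misses the remaining region (no effect); the r=5.5 cylinder at (8.5, 10.5) partially overlaps it — only the 47.30 mm² overlap (of its 90.75 mm²) is removed, clipping the outline — 1 connected region. The outline is a single polygon with 9 vertices. Extrusion per mm of travel: 0.4 × 0.28 / (π × 0.875²) = 0.046564. Accumulating E over each segment gives final E = 2.0837.

G0 X0.00 Y0.00 Z8.40
G1 X10.00 Y0.00 E0.4656
G1 X10.00 Y5.40 E0.7171
G1 X8.50 Y5.00 E0.7894
G1 X5.75 Y5.74 E0.9220
G1 X3.74 Y7.75 E1.0543
G1 X3.00 Y10.50 E1.1870
G1 X3.67 Y13.00 E1.3075
G1 X0.00 Y13.00 E1.4784
G1 X0.00 Y0.00 E2.0837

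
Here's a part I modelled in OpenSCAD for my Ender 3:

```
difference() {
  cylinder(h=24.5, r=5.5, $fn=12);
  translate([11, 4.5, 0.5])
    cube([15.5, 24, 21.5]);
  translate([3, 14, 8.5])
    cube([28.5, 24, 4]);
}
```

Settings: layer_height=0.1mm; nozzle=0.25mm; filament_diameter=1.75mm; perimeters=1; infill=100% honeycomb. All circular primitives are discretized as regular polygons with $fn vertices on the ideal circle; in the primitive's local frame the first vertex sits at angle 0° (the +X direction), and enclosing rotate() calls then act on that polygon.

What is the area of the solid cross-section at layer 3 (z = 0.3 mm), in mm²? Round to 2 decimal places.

90.75 mm²

At z = 0.3 mm: the cylinder: section is a regular 12-gon, circumradius r=5.5 (area = (12/2)·5.500²·sin(360°/12) = 90.75 mm²); the cube at (11, 4.5) is absent (z outside [0.5, 22]); the cube at (3, 14) is not intersected at this z (z outside [8.5, 12.5]); Taking the first minus the rest: none of the subtracted shapes is present at this height, so the r=5.5 cylinder is unchanged — area = 90.75 mm². Overall, the cross-section is a single solid region. Net area = 90.75 mm².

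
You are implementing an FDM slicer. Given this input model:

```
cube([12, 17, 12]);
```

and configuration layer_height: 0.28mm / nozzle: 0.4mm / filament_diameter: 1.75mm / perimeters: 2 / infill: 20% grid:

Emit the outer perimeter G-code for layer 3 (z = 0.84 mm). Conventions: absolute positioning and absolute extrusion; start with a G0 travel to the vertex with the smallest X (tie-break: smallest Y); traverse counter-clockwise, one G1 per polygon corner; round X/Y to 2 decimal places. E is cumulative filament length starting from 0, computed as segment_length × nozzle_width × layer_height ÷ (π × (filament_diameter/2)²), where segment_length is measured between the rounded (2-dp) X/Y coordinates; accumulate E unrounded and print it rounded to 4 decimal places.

G0 X0.00 Y0.00 Z0.84
G1 X12.00 Y0.00 E0.5588
G1 X12.00 Y17.00 E1.3504
G1 X0.00 Y17.00 E1.9091
G1 X0.00 Y0.00 E2.7007

At z = 0.84 mm: the cube is present — its section is the full 12×17 rectangle. The outline is a single polygon with 4 vertices. Extrusion per mm of travel: 0.4 × 0.28 / (π × 0.875²) = 0.046564. Accumulating E over each segment gives final E = 2.7007.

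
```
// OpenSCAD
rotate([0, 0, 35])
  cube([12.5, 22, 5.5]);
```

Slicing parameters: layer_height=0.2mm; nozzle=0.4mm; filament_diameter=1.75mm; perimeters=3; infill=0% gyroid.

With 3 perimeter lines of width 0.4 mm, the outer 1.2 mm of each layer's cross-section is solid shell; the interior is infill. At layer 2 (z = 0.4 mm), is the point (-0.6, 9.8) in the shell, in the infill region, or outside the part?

At z = 0.4 mm: the 12.5×22 cube contributes its full rectangle; (whole slice rotated 35° about Z — lengths, areas and connectivity unchanged). Overall, the cross-section is a single solid region. Undo the 35° rotation: the query point maps to (5.130, 8.372) in the un-rotated model frame. The nearest boundary edge runs (0.00, 22.00)→(0.00, 0.00); distance from the point to it = 5.13 mm. The point is inside the cross-section and 5.13 mm from the nearest boundary — more than the 1.2 mm shell width (3 × 0.4), so it's in the infill interior.

infill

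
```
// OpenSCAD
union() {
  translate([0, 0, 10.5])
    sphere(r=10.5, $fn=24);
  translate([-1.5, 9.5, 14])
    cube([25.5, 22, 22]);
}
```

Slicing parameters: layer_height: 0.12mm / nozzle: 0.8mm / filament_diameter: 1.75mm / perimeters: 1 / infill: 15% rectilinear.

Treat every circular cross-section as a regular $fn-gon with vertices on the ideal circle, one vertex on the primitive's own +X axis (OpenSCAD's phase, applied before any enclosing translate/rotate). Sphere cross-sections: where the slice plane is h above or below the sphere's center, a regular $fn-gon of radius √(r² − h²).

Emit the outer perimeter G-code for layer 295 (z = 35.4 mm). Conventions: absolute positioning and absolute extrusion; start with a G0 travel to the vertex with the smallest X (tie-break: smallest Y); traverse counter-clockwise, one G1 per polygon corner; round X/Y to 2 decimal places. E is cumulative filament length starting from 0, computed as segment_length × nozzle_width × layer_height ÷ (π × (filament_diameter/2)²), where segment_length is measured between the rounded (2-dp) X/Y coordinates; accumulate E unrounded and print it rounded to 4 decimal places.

At z = 35.4 mm: the sphere is not intersected at this z (|z−center|=24.900 > r=10.5); the 25.5×22 cube at (-1.5, 9.5) contributes its full rectangle; Combining (union): only the 25.5×22 cube at (-1.5, 9.5) is present, so the union is just that shape — 1 connected region. The outline is a single polygon with 4 vertices. Extrusion per mm of travel: 0.8 × 0.12 / (π × 0.875²) = 0.039912. Accumulating E over each segment gives final E = 3.7917.

G0 X-1.50 Y9.50 Z35.40
G1 X24.00 Y9.50 E1.0178
G1 X24.00 Y31.50 E1.8958
G1 X-1.50 Y31.50 E2.9136
G1 X-1.50 Y9.50 E3.7917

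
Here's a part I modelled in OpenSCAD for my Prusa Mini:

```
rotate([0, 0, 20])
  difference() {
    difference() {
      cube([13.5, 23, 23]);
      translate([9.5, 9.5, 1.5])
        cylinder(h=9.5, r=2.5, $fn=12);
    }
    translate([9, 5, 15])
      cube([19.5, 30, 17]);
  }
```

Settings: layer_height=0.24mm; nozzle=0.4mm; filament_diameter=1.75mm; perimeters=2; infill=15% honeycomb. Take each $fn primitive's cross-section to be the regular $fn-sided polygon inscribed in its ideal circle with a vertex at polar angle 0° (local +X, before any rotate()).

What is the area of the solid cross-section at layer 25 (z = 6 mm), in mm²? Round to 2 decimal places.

At z = 6 mm: the 13.5×23 cube contributes its full rectangle (area 310.50 mm²); the r=2.5 cylinder at (9.5, 9.5) contributes a regular 12-gon of circumradius 2.5 (area = (12/2)·2.500²·sin(360°/12) = 18.75 mm²); After the difference (first − rest): starting from the 13.5×23 cube (310.50 mm²), the r=2.5 cylinder at (9.5, 9.5) lies wholly inside it (removes its full 18.75 mm² and its 15.53 mm outline becomes a hole wall) — area = 291.75 mm²; the cube at (9, 5) does not reach this height (z outside [15, 32]); Taking the first minus the rest: none of the subtracted shapes is present at this height, so the result so far is unchanged — area = 291.75 mm²; (rotated 20° about Z; rotation is an isometry so areas/perimeters/island counts are preserved). Overall, the cross-section is one region with 1 hole. Net area = 291.75 mm².

291.75 mm²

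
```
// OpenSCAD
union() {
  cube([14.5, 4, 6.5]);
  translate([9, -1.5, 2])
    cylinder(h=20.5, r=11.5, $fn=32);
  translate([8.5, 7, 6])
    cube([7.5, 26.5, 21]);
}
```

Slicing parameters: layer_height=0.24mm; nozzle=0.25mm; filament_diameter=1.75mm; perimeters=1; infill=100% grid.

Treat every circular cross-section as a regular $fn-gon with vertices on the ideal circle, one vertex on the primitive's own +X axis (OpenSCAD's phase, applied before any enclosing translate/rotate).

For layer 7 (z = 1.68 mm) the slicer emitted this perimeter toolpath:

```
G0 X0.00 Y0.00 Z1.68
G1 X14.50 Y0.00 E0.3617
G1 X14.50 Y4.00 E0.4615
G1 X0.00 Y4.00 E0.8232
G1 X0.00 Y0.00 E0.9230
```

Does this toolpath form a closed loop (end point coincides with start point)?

yes

Start point (G0): (0.00, 0.00). End point (last G1): the path returns to the start — closed.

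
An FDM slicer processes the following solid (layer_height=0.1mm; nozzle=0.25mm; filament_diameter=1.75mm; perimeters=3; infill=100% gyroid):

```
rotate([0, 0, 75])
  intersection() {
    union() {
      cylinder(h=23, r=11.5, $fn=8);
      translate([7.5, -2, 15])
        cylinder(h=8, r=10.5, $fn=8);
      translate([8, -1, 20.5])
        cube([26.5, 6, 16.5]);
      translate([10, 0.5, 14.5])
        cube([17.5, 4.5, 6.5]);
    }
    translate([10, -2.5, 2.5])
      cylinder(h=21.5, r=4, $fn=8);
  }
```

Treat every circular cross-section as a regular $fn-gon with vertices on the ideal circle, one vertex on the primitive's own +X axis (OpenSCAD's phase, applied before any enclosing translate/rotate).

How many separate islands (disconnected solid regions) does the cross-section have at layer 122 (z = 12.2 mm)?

1

At z = 12.2 mm: the cylinder: section is a regular 8-gon, circumradius r=11.5; the cylinder at (7.5, -2) does not reach this height (z outside [15, 23]); the cube at (8, -1) does not reach this height (z outside [20.5, 37]); the cube at (10, 0.5) does not reach this height (z outside [14.5, 21]); Taking the union: only the r=11.5 cylinder is present, so the union is just that shape — 1 connected region; the r=4 cylinder at (10, -2.5) gives a regular 8-gon of circumradius 4 (constant along its height); After intersecting: the r=4 cylinder at (10, -2.5) partially overlaps the result so far; clipping to the common part keeps 25.47 mm² — 1 connected region; (whole slice rotated 75° about Z — lengths, areas and connectivity unchanged). Overall, the cross-section is a single solid region. Island count = 1.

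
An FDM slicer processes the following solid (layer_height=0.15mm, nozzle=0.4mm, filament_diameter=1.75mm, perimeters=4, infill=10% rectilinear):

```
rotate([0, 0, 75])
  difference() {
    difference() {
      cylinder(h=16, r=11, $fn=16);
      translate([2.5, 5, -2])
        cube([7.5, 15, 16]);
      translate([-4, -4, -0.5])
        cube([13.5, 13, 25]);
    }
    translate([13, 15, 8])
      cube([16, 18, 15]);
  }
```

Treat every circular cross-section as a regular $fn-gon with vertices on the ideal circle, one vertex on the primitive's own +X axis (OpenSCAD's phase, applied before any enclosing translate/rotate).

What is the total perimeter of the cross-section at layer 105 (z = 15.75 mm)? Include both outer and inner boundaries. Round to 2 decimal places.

109.02 mm

At z = 15.75 mm: the cylinder: section is a regular 16-gon, circumradius r=11 (perimeter = 2·16·11.000·sin(180°/16) = 68.67 mm); the cube at (2.5, 5) does not reach this height (z outside [-2, 14]); the cube at (-4, -4) is present — its section is the full 13.5×13 rectangle (perimeter 53.00 mm); Taking the first minus the rest: starting from the r=11 cylinder, the 13.5×13 cube at (-4, -4) partially overlaps it — only the 170.06 mm² overlap (of its 175.50 mm²) is removed, clipping the outline — boundary = 109.02 mm; the 16×18 cube at (13, 15) contributes its full rectangle (perimeter 68.00 mm); After the difference (first − rest): starting from that combined region, the 16×18 cube at (13, 15) misses the remaining region (no effect) — boundary = 109.02 mm; (rotated 75° about Z; rotation is an isometry so areas/perimeters/island counts are preserved). Overall, the cross-section is a single solid region. Total boundary length (outer) = 109.02 mm.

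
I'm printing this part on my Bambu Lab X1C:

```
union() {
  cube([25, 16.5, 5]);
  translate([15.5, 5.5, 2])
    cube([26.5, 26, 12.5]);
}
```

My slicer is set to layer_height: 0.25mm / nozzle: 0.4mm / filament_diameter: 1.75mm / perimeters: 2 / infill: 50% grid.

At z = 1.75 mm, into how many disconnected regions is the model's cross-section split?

At z = 1.75 mm: the cube (footprint 25×16.5) is included at this height; the cube at (15.5, 5.5) is not intersected at this z (z outside [2, 14.5]); Taking the union: only the 25×16.5 cube is present, so the union is just that shape — 1 connected region. The result has 1 disconnected region.

1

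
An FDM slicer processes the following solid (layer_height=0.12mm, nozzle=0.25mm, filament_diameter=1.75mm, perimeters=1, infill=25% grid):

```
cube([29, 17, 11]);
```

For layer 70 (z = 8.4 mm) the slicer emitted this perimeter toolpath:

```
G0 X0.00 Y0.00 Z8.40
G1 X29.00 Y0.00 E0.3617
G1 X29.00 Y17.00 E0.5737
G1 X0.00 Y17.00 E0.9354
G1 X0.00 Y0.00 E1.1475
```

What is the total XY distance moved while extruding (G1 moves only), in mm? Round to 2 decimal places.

Sum the Euclidean lengths of each G1 segment: total = 92.00 mm.

92.00 mm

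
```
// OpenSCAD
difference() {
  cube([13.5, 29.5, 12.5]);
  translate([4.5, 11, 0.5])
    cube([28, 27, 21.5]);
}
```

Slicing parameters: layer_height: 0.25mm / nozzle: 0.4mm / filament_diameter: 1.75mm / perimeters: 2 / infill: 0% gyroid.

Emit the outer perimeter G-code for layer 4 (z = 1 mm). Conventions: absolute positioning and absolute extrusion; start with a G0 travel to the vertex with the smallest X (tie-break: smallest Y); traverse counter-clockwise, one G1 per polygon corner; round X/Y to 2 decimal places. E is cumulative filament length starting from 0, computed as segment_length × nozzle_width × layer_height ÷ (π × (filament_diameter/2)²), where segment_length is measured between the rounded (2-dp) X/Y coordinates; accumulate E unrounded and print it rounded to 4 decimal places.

At z = 1 mm: the cube is present — its section is the full 13.5×29.5 rectangle; the cube at (4.5, 11) is present — its section is the full 28×27 rectangle; Subtracting the remaining from the first: starting from the 13.5×29.5 cube, the 28×27 cube at (4.5, 11) partially overlaps it — only the 166.50 mm² overlap (of its 756.00 mm²) is removed, clipping the outline — 1 connected region. The outline is a single polygon with 6 vertices. Extrusion per mm of travel: 0.4 × 0.25 / (π × 0.875²) = 0.041575. Accumulating E over each segment gives final E = 3.5755.

G0 X0.00 Y0.00 Z1.00
G1 X13.50 Y0.00 E0.5613
G1 X13.50 Y11.00 E1.0186
G1 X4.50 Y11.00 E1.3928
G1 X4.50 Y29.50 E2.1619
G1 X0.00 Y29.50 E2.3490
G1 X0.00 Y0.00 E3.5755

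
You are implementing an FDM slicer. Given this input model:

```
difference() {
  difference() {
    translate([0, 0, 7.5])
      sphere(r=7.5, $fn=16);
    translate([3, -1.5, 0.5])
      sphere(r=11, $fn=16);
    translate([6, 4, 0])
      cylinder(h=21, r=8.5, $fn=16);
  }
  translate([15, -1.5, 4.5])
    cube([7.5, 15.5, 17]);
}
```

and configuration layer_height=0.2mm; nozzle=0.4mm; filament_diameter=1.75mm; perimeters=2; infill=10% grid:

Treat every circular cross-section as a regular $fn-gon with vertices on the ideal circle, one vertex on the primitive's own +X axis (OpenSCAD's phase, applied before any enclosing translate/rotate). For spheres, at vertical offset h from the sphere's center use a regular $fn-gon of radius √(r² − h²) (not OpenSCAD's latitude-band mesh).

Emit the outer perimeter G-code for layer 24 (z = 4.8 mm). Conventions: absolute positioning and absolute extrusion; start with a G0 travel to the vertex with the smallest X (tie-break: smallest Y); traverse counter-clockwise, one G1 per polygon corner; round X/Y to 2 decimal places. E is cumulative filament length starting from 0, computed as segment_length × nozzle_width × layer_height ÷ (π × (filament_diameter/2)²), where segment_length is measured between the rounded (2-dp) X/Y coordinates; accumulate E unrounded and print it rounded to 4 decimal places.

G0 X-7.00 Y0.00 Z4.80
G1 X-6.91 Y-0.43 E0.0146
G1 X-6.35 Y2.37 E0.1096
G1 X-4.38 Y5.33 E0.2278
G1 X-4.95 Y4.95 E0.2506
G1 X-6.46 Y2.68 E0.3413
G1 X-7.00 Y0.00 E0.4322

At z = 4.8 mm: the sphere: section is a regular 16-gon, circumradius = √(r²−h²) = √(7.5²−2.7²) = 6.997; the r=11 sphere at (3, -1.5) contributes a regular 16-gon of circumradius √(11²−4.3²) = 10.125; the cylinder at (6, 4): section is a regular 16-gon, circumradius r=8.5; After the difference (first − rest): starting from the r=7.5 sphere, the r=11 sphere at (3, -1.5) partially overlaps it — only the 148.60 mm² overlap (of its 313.83 mm²) is removed, clipping the outline; the r=8.5 cylinder at (6, 4) misses the remaining region (no effect) — 1 connected region; the 7.5×15.5 cube at (15, -1.5) contributes its full rectangle; Taking the first minus the rest: starting from the result so far, the 7.5×15.5 cube at (15, -1.5) misses the remaining region (no effect) — 1 connected region. The outline is a single polygon with 6 vertices. Extrusion per mm of travel: 0.4 × 0.2 / (π × 0.875²) = 0.033260. Accumulating E over each segment gives final E = 0.4322.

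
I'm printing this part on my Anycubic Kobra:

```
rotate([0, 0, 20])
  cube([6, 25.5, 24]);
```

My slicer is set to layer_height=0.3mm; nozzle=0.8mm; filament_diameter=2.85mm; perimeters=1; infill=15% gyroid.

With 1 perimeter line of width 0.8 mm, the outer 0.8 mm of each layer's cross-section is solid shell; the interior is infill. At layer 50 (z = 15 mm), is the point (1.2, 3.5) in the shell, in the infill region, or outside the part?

At z = 15 mm: the cube (footprint 6×25.5) is included at this height; (whole slice rotated 20° about Z — lengths, areas and connectivity unchanged). Overall, the cross-section is a single solid region. Undo the 20° rotation: the query point maps to (2.325, 2.879) in the un-rotated model frame. The nearest boundary edge runs (0.00, 25.50)→(0.00, 0.00); distance from the point to it = 2.32 mm. The point is inside the cross-section and 2.32 mm from the nearest boundary — more than the 0.8 mm shell width (1 × 0.8), so it's in the infill interior.

infill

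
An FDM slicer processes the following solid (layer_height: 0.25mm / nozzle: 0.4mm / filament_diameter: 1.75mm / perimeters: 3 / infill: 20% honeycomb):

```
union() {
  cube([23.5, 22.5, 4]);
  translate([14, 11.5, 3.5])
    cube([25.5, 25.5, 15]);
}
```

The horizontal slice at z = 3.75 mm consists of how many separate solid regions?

At z = 3.75 mm: the 23.5×22.5 cube contributes its full rectangle; the 25.5×25.5 cube at (14, 11.5) contributes its full rectangle; Taking the union: the regions partially overlap (shared area 104.50 mm²), so overlapping operands fuse into one piece — 1 connected region. The result has 1 disconnected region.

1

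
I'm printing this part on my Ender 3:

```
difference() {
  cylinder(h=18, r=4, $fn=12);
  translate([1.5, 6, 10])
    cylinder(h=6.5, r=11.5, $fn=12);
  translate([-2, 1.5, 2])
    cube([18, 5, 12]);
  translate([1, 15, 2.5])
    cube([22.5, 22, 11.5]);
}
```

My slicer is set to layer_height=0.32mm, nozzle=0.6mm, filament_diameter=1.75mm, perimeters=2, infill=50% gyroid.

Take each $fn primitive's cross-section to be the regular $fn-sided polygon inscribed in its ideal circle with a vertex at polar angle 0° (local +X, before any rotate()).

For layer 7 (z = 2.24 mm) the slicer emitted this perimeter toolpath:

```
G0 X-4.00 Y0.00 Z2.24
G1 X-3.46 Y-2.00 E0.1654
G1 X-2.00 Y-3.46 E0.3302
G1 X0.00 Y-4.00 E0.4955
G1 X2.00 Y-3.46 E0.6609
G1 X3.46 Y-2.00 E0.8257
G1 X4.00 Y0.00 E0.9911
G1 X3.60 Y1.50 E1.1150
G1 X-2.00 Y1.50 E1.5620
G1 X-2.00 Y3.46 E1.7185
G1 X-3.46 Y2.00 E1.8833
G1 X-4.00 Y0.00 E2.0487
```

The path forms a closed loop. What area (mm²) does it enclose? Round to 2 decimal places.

Apply the shoelace formula to the sequence of (X, Y) vertices; enclosed area = 37.20 mm².

37.20 mm²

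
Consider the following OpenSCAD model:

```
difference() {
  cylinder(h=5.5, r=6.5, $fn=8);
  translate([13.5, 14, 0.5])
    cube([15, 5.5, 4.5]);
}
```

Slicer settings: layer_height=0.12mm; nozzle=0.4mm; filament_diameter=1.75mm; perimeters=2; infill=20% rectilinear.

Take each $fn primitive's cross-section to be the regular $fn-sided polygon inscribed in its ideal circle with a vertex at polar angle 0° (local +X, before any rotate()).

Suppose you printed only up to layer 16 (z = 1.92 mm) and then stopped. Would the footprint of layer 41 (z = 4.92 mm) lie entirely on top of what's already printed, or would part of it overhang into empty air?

entirely on top

Compare the two slices. At z = 1.92: the r=6.5 cylinder gives a regular 8-gon of circumradius 6.5 (constant along its height) (area = (8/2)·6.500²·sin(360°/8) = 119.50 mm²); the 15×5.5 cube at (13.5, 14) contributes its full rectangle (area 82.50 mm²); Taking the first minus the rest: starting from the r=6.5 cylinder (119.50 mm²), the 15×5.5 cube at (13.5, 14) misses the remaining region (no effect) — area = 119.50 mm². At z = 4.92: the r=6.5 cylinder contributes a regular 8-gon of circumradius 6.5 (area = (8/2)·6.500²·sin(360°/8) = 119.50 mm²); the cube at (13.5, 14) (footprint 15×5.5) is included at this height (area 82.50 mm²); Taking the first minus the rest: starting from the r=6.5 cylinder (119.50 mm²), the 15×5.5 cube at (13.5, 14) misses the remaining region (no effect) — area = 119.50 mm². Checking containment: the cross-section at z = 4.92 is a subset of the cross-section at z = 1.92.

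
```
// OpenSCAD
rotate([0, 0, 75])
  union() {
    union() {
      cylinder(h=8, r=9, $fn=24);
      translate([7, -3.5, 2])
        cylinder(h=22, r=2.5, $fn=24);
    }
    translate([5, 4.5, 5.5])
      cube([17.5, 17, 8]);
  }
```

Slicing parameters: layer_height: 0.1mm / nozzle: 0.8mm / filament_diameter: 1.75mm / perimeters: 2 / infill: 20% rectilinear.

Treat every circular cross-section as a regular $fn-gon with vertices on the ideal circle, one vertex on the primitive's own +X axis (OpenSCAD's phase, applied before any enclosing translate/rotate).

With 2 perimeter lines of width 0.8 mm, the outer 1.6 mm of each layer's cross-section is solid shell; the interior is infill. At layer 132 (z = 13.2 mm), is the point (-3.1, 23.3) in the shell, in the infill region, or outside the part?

At z = 13.2 mm: the cylinder is not intersected at this z (z outside [0, 8]); the r=2.5 cylinder at (7, -3.5) gives a regular 24-gon of circumradius 2.5 (constant along its height); Combining (union): only the r=2.5 cylinder at (7, -3.5) is present, so the union is just that shape — 1 connected region; the cube at (5, 4.5) (footprint 17.5×17) is included at this height; Combining (union): the 2 present regions are separate (no shared area or edge), so areas and boundary lengths simply add and each stays a separate island — 2 connected regions; (whole slice rotated 75° about Z — lengths, areas and connectivity unchanged). Overall, the cross-section has 2 separate islands. Undo the 75° rotation: the query point maps to (21.704, 9.025) in the un-rotated model frame. The nearest boundary edge runs (22.50, 21.50)→(22.50, 4.50); distance from the point to it = 0.80 mm. (Shell/infill is judged within the island containing the point — the largest one.) The point is inside the cross-section, 0.80 mm from the nearest boundary — within the 1.6 mm shell band (2 × 0.8).

shell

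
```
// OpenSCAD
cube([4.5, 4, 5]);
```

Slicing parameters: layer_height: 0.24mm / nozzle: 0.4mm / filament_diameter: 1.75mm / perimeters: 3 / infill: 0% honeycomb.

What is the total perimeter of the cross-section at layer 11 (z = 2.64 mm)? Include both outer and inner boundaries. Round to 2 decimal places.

17.00 mm

At z = 2.64 mm: the 4.5×4 cube contributes its full rectangle (perimeter 17.00 mm). Overall, the cross-section is a single solid region. Total boundary length (outer) = 17.00 mm.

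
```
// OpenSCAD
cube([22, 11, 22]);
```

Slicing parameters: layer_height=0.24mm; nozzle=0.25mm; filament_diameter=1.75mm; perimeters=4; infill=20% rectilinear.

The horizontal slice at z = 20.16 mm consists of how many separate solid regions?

1

At z = 20.16 mm: the cube (footprint 22×11) is included at this height. The result has 1 disconnected region.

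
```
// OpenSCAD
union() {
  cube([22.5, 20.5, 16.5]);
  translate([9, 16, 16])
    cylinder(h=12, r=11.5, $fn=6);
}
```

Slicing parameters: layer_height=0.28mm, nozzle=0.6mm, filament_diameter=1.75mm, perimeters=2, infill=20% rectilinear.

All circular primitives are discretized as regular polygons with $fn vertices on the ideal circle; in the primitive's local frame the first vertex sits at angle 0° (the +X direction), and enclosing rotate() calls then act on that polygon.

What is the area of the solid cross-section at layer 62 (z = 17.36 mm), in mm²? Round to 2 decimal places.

At z = 17.36 mm: the cube is not intersected at this z (z outside [0, 16.5]); the r=11.5 cylinder at (9, 16) contributes a regular 6-gon of circumradius 11.5 (area = (6/2)·11.500²·sin(360°/6) = 343.60 mm²); Combining (union): only the r=11.5 cylinder at (9, 16) is present, so the union is just that shape — area = 343.60 mm². Overall, the cross-section is a single solid region. Net area = 343.60 mm².

343.60 mm²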